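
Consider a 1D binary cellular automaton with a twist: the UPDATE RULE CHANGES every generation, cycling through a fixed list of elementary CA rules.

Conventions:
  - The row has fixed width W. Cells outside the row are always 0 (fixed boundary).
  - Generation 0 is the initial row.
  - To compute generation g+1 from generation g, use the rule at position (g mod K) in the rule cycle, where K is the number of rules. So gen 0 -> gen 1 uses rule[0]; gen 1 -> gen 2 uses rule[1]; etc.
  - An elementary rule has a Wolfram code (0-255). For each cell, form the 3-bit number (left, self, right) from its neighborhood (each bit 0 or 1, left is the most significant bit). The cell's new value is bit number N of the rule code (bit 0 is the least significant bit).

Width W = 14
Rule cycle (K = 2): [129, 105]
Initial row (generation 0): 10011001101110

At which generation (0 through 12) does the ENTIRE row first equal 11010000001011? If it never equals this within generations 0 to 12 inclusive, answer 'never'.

Gen 0: 10011001101110
Gen 1 (rule 129): 00000000000100
Gen 2 (rule 105): 11111111110001
Gen 3 (rule 129): 01111111100100
Gen 4 (rule 105): 01000000100001
Gen 5 (rule 129): 00011110001100
Gen 6 (rule 105): 11010010101101
Gen 7 (rule 129): 00000000000000
Gen 8 (rule 105): 11111111111111
Gen 9 (rule 129): 01111111111110
Gen 10 (rule 105): 01000000000010
Gen 11 (rule 129): 00011111111000
Gen 12 (rule 105): 11010000001011

Answer: 12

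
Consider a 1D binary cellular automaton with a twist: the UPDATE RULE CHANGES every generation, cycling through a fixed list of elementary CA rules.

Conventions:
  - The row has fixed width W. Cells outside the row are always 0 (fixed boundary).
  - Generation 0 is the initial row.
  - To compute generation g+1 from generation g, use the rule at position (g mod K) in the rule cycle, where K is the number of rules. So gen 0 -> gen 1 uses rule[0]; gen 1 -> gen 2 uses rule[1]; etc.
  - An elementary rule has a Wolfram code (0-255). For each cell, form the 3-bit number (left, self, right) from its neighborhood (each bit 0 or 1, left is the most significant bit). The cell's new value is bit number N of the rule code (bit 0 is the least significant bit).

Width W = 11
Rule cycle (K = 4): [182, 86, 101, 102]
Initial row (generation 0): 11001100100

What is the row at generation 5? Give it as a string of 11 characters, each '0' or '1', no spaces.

Gen 0: 11001100100
Gen 1 (rule 182): 00110011110
Gen 2 (rule 86): 01011100011
Gen 3 (rule 101): 01100101001
Gen 4 (rule 102): 10101111011
Gen 5 (rule 182): 11110110100

Answer: 11110110100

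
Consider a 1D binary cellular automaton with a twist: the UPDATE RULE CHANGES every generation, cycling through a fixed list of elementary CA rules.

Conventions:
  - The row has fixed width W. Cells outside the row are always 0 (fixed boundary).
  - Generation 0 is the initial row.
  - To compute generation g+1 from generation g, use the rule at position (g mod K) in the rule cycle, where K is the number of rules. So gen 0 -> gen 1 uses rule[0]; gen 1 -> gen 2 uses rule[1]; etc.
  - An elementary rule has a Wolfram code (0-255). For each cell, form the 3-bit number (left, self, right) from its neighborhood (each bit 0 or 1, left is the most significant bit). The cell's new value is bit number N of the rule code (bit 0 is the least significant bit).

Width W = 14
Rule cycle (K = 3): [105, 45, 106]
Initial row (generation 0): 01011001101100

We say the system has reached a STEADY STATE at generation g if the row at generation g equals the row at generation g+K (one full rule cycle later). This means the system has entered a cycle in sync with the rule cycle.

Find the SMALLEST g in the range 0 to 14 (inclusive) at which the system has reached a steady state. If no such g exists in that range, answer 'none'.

Gen 0: 01011001101100
Gen 1 (rule 105): 00111001111101
Gen 2 (rule 45): 10100001000011
Gen 3 (rule 106): 01000010000111
Gen 4 (rule 105): 00011000110101
Gen 5 (rule 45): 11010010101111
Gen 6 (rule 106): 11100101011001
Gen 7 (rule 105): 10100010111000
Gen 8 (rule 45): 11101011100011
Gen 9 (rule 106): 10110110100111
Gen 10 (rule 105): 01111111000101
Gen 11 (rule 45): 01000000010111
Gen 12 (rule 106): 10000000101101
Gen 13 (rule 105): 00111110011110
Gen 14 (rule 45): 10100000010000
Gen 15 (rule 106): 01000000100000
Gen 16 (rule 105): 00011110001111
Gen 17 (rule 45): 11010000101000

Answer: none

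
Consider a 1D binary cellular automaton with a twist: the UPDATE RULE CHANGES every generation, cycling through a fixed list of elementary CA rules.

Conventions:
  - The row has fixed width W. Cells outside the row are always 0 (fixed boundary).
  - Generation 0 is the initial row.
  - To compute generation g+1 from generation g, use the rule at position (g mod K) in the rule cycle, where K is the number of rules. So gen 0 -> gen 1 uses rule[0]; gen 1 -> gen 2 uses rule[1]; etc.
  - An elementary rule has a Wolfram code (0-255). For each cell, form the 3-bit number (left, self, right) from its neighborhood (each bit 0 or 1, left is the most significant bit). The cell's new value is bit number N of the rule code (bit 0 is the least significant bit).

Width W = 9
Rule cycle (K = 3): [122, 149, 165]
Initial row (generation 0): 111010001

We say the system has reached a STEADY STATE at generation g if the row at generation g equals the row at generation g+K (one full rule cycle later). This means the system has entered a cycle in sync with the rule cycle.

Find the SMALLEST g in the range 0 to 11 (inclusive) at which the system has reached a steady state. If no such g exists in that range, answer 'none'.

Answer: none

Derivation:
Gen 0: 111010001
Gen 1 (rule 122): 101101010
Gen 2 (rule 149): 100001011
Gen 3 (rule 165): 101101100
Gen 4 (rule 122): 011111110
Gen 5 (rule 149): 001111101
Gen 6 (rule 165): 100111011
Gen 7 (rule 122): 011101111
Gen 8 (rule 149): 001000110
Gen 9 (rule 165): 101010000
Gen 10 (rule 122): 010101000
Gen 11 (rule 149): 010101111
Gen 12 (rule 165): 011110110
Gen 13 (rule 122): 110011111
Gen 14 (rule 149): 001001110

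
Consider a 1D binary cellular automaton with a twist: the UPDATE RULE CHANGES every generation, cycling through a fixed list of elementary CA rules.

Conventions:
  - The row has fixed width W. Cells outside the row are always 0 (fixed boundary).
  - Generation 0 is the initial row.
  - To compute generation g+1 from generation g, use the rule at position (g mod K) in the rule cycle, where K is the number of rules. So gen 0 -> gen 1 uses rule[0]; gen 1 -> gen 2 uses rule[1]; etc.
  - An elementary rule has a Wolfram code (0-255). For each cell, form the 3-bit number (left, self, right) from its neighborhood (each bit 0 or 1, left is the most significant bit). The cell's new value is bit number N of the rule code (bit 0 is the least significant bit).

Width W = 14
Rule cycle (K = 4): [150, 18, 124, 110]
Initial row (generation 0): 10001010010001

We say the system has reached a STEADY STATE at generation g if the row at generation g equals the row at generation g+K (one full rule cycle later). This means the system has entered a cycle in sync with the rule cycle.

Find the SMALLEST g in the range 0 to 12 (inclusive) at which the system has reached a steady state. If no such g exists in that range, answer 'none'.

Gen 0: 10001010010001
Gen 1 (rule 150): 11011011111011
Gen 2 (rule 18): 00000000000000
Gen 3 (rule 124): 00000000000000
Gen 4 (rule 110): 00000000000000
Gen 5 (rule 150): 00000000000000
Gen 6 (rule 18): 00000000000000
Gen 7 (rule 124): 00000000000000
Gen 8 (rule 110): 00000000000000
Gen 9 (rule 150): 00000000000000
Gen 10 (rule 18): 00000000000000
Gen 11 (rule 124): 00000000000000
Gen 12 (rule 110): 00000000000000
Gen 13 (rule 150): 00000000000000
Gen 14 (rule 18): 00000000000000
Gen 15 (rule 124): 00000000000000
Gen 16 (rule 110): 00000000000000

Answer: 2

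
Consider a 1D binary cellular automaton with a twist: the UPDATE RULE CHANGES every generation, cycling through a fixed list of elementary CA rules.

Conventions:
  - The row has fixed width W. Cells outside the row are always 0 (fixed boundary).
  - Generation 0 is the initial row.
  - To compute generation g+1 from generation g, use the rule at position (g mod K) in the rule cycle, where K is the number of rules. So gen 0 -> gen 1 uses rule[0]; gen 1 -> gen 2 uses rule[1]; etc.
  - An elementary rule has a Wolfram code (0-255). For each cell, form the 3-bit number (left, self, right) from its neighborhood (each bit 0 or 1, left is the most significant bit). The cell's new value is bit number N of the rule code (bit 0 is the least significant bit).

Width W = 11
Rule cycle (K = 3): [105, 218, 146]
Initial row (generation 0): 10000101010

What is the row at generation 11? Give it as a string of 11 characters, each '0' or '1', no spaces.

Answer: 01111111111

Derivation:
Gen 0: 10000101010
Gen 1 (rule 105): 00110010100
Gen 2 (rule 218): 01111100010
Gen 3 (rule 146): 10111010101
Gen 4 (rule 105): 01101101010
Gen 5 (rule 218): 11101100001
Gen 6 (rule 146): 01000010010
Gen 7 (rule 105): 00011000000
Gen 8 (rule 218): 00111100000
Gen 9 (rule 146): 01011010000
Gen 10 (rule 105): 00111100111
Gen 11 (rule 218): 01111111111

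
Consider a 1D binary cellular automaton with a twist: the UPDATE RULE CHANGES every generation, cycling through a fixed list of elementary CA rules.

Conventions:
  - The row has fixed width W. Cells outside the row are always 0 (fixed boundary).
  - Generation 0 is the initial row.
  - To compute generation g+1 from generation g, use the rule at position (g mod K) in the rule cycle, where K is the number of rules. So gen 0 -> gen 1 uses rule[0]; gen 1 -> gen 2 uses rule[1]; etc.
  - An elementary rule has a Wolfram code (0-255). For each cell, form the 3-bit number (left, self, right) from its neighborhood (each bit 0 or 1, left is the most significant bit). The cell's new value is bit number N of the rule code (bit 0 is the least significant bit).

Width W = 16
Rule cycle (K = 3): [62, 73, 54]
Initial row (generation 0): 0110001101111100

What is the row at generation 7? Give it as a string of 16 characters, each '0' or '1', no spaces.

Answer: 1001000000001100

Derivation:
Gen 0: 0110001101111100
Gen 1 (rule 62): 1101011011000010
Gen 2 (rule 73): 1100011011011000
Gen 3 (rule 54): 0010100100100100
Gen 4 (rule 62): 0111111111111110
Gen 5 (rule 73): 0100000000000010
Gen 6 (rule 54): 1110000000000111
Gen 7 (rule 62): 1001000000001100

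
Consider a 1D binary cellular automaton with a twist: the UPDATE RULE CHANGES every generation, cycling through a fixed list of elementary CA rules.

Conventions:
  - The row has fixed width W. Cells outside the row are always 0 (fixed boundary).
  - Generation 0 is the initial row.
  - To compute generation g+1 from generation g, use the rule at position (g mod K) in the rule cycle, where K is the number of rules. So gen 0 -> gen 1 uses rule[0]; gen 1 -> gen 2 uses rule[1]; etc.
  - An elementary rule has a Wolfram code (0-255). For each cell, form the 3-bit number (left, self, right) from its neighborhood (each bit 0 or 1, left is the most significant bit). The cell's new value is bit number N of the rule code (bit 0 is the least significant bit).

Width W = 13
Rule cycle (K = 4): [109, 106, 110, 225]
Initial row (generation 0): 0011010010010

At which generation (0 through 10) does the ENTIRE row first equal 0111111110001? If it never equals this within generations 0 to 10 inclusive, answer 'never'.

Gen 0: 0011010010010
Gen 1 (rule 109): 1011110010010
Gen 2 (rule 106): 0110010100100
Gen 3 (rule 110): 1110111101100
Gen 4 (rule 225): 0111011110101
Gen 5 (rule 109): 0101110011111
Gen 6 (rule 106): 1011010110001
Gen 7 (rule 110): 1111111110011
Gen 8 (rule 225): 0111111110001
Gen 9 (rule 109): 0100000010101
Gen 10 (rule 106): 1000000101010

Answer: 8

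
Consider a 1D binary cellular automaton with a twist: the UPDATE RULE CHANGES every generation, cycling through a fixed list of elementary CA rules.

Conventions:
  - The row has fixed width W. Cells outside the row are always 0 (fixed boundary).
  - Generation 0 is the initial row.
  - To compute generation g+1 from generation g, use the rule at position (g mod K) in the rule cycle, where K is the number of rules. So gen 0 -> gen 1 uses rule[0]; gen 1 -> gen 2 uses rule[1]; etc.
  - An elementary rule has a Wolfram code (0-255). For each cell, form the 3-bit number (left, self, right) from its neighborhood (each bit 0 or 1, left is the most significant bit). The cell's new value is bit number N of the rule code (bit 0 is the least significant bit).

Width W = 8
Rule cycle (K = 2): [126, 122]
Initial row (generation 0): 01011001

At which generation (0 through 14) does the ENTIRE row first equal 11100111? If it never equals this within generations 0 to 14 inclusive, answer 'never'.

Gen 0: 01011001
Gen 1 (rule 126): 11111111
Gen 2 (rule 122): 10000001
Gen 3 (rule 126): 11000011
Gen 4 (rule 122): 11100111
Gen 5 (rule 126): 10111101
Gen 6 (rule 122): 01100110
Gen 7 (rule 126): 11111111
Gen 8 (rule 122): 10000001
Gen 9 (rule 126): 11000011
Gen 10 (rule 122): 11100111
Gen 11 (rule 126): 10111101
Gen 12 (rule 122): 01100110
Gen 13 (rule 126): 11111111
Gen 14 (rule 122): 10000001

Answer: 4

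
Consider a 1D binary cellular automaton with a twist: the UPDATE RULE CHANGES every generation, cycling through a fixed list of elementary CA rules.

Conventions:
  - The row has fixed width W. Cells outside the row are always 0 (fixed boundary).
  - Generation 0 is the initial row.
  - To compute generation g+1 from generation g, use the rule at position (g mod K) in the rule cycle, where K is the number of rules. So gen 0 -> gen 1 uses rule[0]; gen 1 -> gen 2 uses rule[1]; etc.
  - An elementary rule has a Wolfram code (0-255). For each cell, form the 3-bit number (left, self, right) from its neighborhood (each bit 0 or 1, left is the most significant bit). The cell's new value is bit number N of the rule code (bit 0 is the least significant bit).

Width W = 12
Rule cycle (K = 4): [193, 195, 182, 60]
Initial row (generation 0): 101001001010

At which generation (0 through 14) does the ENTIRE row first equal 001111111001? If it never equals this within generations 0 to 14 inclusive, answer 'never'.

Answer: 12

Derivation:
Gen 0: 101001001010
Gen 1 (rule 193): 000000000000
Gen 2 (rule 195): 111111111111
Gen 3 (rule 182): 011111111110
Gen 4 (rule 60): 010000000001
Gen 5 (rule 193): 000111111100
Gen 6 (rule 195): 111011111101
Gen 7 (rule 182): 010101111011
Gen 8 (rule 60): 011111000110
Gen 9 (rule 193): 001111010010
Gen 10 (rule 195): 110111000100
Gen 11 (rule 182): 001010101110
Gen 12 (rule 60): 001111111001
Gen 13 (rule 193): 100111111000
Gen 14 (rule 195): 001011111011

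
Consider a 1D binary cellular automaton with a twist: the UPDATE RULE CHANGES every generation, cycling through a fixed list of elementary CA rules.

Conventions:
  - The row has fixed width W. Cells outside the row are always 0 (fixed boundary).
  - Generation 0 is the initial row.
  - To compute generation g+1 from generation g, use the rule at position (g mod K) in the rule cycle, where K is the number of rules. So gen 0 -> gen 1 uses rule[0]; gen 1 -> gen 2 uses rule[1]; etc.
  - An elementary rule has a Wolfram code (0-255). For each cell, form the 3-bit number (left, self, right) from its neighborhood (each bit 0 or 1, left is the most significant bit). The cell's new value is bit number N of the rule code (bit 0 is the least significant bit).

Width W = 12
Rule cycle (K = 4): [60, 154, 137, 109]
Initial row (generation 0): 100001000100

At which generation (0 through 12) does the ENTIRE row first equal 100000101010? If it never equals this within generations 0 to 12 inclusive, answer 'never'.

Gen 0: 100001000100
Gen 1 (rule 60): 110001100110
Gen 2 (rule 154): 101011011101
Gen 3 (rule 137): 000010011000
Gen 4 (rule 109): 111010011011
Gen 5 (rule 60): 100111010110
Gen 6 (rule 154): 011110000101
Gen 7 (rule 137): 011100110000
Gen 8 (rule 109): 010100110111
Gen 9 (rule 60): 011110101100
Gen 10 (rule 154): 111100001010
Gen 11 (rule 137): 111001100000
Gen 12 (rule 109): 101001101111

Answer: never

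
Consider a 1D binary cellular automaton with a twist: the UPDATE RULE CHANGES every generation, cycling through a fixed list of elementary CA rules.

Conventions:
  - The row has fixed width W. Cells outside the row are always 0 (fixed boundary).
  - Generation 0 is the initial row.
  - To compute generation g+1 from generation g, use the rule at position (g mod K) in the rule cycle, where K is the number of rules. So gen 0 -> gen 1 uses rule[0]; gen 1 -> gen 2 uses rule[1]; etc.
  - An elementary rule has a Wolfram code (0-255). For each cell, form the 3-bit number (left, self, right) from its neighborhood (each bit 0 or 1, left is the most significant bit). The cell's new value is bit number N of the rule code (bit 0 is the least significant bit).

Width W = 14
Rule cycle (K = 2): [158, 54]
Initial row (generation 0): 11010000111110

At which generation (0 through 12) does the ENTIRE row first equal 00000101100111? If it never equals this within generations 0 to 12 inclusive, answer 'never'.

Gen 0: 11010000111110
Gen 1 (rule 158): 10011001111101
Gen 2 (rule 54): 11100110000011
Gen 3 (rule 158): 11011101000110
Gen 4 (rule 54): 00100011101001
Gen 5 (rule 158): 01110111001111
Gen 6 (rule 54): 10001000110000
Gen 7 (rule 158): 11011101101000
Gen 8 (rule 54): 00100010011100
Gen 9 (rule 158): 01110111111010
Gen 10 (rule 54): 10001000000111
Gen 11 (rule 158): 11011100001110
Gen 12 (rule 54): 00100010010001

Answer: never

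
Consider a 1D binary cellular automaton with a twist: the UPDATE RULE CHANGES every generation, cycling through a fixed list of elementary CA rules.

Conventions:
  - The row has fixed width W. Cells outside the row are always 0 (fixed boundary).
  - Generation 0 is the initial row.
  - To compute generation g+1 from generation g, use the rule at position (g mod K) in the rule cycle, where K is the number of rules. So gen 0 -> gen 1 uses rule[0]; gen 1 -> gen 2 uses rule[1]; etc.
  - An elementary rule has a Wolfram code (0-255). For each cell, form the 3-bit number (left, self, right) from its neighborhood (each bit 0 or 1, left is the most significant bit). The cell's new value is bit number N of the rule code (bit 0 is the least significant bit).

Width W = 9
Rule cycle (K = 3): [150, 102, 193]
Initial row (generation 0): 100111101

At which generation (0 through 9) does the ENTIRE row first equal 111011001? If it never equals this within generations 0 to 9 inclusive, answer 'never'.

Gen 0: 100111101
Gen 1 (rule 150): 111011001
Gen 2 (rule 102): 001101011
Gen 3 (rule 193): 100100001
Gen 4 (rule 150): 111110011
Gen 5 (rule 102): 000010101
Gen 6 (rule 193): 111000000
Gen 7 (rule 150): 010100000
Gen 8 (rule 102): 111100000
Gen 9 (rule 193): 011101111

Answer: 1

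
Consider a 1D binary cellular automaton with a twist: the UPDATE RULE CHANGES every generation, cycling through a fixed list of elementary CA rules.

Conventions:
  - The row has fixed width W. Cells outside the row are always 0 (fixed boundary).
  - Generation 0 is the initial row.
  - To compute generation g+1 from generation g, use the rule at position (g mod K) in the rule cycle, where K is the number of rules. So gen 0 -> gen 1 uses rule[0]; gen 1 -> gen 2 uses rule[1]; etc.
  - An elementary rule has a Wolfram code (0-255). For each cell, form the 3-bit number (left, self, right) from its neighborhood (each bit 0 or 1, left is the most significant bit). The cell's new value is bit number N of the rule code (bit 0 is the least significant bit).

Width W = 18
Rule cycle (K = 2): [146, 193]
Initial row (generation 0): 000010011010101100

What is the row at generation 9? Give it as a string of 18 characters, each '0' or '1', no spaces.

Answer: 010000000010101010

Derivation:
Gen 0: 000010011010101100
Gen 1 (rule 146): 000101100000000010
Gen 2 (rule 193): 110000101111111000
Gen 3 (rule 146): 001001000111110100
Gen 4 (rule 193): 100000010011110001
Gen 5 (rule 146): 010000101101101010
Gen 6 (rule 193): 000110000100100000
Gen 7 (rule 146): 001001001011010000
Gen 8 (rule 193): 100000000001000111
Gen 9 (rule 146): 010000000010101010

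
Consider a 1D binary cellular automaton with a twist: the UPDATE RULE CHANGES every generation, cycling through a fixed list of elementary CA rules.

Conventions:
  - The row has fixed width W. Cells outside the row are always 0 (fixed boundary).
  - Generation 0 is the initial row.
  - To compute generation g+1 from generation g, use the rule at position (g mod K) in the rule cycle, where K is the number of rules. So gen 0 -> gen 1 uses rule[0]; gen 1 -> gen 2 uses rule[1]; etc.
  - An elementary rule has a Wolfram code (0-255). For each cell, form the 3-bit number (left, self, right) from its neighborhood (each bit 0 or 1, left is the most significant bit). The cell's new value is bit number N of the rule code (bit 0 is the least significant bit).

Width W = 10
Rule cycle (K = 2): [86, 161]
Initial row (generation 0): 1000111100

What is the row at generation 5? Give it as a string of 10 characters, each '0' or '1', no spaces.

Answer: 0100011101

Derivation:
Gen 0: 1000111100
Gen 1 (rule 86): 1101000110
Gen 2 (rule 161): 0010010000
Gen 3 (rule 86): 0111111000
Gen 4 (rule 161): 0011110011
Gen 5 (rule 86): 0100011101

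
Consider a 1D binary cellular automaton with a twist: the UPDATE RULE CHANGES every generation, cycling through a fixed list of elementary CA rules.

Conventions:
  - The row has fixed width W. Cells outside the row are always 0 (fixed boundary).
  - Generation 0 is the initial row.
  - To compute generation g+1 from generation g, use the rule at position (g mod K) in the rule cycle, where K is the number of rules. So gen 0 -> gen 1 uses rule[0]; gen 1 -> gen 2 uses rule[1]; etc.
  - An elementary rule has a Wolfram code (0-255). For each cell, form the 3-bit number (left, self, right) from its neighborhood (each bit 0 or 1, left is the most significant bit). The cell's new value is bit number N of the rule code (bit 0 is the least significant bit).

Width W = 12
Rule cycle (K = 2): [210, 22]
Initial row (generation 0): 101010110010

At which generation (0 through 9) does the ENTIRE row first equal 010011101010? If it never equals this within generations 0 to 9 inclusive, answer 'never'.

Gen 0: 101010110010
Gen 1 (rule 210): 000000011101
Gen 2 (rule 22): 000000100001
Gen 3 (rule 210): 000001010010
Gen 4 (rule 22): 000011011111
Gen 5 (rule 210): 000101001111
Gen 6 (rule 22): 001101110000
Gen 7 (rule 210): 010100111000
Gen 8 (rule 22): 110111000100
Gen 9 (rule 210): 010011101010

Answer: 9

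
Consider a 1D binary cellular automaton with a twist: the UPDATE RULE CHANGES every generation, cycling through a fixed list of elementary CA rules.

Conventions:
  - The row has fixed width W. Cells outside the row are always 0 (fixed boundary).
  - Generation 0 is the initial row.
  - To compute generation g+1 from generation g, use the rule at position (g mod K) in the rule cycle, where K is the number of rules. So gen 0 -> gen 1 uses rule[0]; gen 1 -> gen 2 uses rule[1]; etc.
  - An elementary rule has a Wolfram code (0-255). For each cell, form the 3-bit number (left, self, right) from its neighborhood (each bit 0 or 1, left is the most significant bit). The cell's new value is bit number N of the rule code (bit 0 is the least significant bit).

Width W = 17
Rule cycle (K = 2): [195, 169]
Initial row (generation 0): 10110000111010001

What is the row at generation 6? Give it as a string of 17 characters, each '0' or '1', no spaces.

Gen 0: 10110000111010001
Gen 1 (rule 195): 00010111011000110
Gen 2 (rule 169): 11001110110010100
Gen 3 (rule 195): 01010110010100001
Gen 4 (rule 169): 00101100001001100
Gen 5 (rule 195): 11000101110010101
Gen 6 (rule 169): 10010011100001010

Answer: 10010011100001010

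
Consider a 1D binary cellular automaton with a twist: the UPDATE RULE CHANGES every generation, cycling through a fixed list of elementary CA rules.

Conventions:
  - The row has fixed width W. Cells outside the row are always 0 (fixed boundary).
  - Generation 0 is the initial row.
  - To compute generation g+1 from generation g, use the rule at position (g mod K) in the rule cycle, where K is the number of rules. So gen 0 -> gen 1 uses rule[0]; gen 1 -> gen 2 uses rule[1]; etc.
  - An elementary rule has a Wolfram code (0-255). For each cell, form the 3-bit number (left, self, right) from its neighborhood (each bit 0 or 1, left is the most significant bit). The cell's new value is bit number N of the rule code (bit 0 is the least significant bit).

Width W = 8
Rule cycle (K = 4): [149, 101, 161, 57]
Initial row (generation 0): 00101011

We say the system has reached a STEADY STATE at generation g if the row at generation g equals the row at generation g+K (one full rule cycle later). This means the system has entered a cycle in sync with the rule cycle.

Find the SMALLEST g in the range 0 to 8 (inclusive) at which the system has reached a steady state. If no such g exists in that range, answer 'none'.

Answer: 4

Derivation:
Gen 0: 00101011
Gen 1 (rule 149): 10101000
Gen 2 (rule 101): 11111011
Gen 3 (rule 161): 01110100
Gen 4 (rule 57): 01001011
Gen 5 (rule 149): 01101000
Gen 6 (rule 101): 00111011
Gen 7 (rule 161): 10010100
Gen 8 (rule 57): 01001011
Gen 9 (rule 149): 01101000
Gen 10 (rule 101): 00111011
Gen 11 (rule 161): 10010100
Gen 12 (rule 57): 01001011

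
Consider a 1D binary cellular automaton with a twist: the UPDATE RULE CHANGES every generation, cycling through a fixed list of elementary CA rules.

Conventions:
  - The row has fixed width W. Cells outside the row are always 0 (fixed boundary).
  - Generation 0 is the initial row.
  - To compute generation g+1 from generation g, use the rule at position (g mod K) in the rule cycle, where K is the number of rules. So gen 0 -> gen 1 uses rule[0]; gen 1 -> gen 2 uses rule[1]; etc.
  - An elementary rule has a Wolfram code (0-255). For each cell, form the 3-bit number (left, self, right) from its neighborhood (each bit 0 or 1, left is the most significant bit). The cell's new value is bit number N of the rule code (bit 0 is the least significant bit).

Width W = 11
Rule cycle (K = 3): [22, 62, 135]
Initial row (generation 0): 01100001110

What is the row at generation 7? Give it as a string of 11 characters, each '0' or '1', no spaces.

Gen 0: 01100001110
Gen 1 (rule 22): 10010010001
Gen 2 (rule 62): 11111111011
Gen 3 (rule 135): 01111110000
Gen 4 (rule 22): 10000001000
Gen 5 (rule 62): 11000011100
Gen 6 (rule 135): 00011101001
Gen 7 (rule 22): 00100001111

Answer: 00100001111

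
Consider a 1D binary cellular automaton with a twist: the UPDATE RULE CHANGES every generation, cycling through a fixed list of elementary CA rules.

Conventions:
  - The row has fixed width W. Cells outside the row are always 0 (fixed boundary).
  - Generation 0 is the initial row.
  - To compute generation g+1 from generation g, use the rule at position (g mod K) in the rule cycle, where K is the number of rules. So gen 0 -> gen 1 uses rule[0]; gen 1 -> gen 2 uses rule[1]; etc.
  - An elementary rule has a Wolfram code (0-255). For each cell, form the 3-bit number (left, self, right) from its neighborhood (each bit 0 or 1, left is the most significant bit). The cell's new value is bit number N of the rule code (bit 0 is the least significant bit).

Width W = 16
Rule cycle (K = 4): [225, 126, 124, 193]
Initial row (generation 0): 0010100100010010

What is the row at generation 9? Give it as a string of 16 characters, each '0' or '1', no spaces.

Answer: 0011000011101101

Derivation:
Gen 0: 0010100100010010
Gen 1 (rule 225): 1001000001000000
Gen 2 (rule 126): 1111100011100000
Gen 3 (rule 124): 1000110010110000
Gen 4 (rule 193): 0010010000010111
Gen 5 (rule 225): 1000000111001011
Gen 6 (rule 126): 1100001101111111
Gen 7 (rule 124): 1110001111000001
Gen 8 (rule 193): 0110100111011100
Gen 9 (rule 225): 0011000011101101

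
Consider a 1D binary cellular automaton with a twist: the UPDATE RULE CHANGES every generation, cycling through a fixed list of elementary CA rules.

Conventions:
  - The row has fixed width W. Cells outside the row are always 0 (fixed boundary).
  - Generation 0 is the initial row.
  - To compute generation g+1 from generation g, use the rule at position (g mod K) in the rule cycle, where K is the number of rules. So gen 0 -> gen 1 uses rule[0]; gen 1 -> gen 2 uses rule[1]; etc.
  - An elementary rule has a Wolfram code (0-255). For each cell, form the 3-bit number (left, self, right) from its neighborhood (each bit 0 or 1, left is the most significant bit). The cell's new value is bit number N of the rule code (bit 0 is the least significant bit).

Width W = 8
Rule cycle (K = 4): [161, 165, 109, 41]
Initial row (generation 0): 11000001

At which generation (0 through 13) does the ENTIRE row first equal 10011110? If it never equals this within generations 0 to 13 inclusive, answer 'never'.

Answer: 6

Derivation:
Gen 0: 11000001
Gen 1 (rule 161): 00011100
Gen 2 (rule 165): 11001001
Gen 3 (rule 109): 11001001
Gen 4 (rule 41): 10000000
Gen 5 (rule 161): 00111111
Gen 6 (rule 165): 10011110
Gen 7 (rule 109): 10010010
Gen 8 (rule 41): 00000000
Gen 9 (rule 161): 11111111
Gen 10 (rule 165): 01111110
Gen 11 (rule 109): 01000010
Gen 12 (rule 41): 00011000
Gen 13 (rule 161): 11000011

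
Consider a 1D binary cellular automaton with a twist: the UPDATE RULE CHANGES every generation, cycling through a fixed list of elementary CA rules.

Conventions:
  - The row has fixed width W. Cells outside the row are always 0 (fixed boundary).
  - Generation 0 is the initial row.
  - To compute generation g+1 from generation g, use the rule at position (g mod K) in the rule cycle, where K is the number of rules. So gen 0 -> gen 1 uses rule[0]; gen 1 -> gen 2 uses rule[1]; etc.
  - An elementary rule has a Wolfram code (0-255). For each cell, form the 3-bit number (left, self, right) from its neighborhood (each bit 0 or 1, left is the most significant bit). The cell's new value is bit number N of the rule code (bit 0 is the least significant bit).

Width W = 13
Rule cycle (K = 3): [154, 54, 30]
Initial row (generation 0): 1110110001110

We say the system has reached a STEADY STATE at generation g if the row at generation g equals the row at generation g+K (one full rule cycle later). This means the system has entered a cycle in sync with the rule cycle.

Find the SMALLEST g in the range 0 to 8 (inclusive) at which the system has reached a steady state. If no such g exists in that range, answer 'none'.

Answer: none

Derivation:
Gen 0: 1110110001110
Gen 1 (rule 154): 1100101011101
Gen 2 (rule 54): 0011111100011
Gen 3 (rule 30): 0110000010110
Gen 4 (rule 154): 1101000100101
Gen 5 (rule 54): 0011101111111
Gen 6 (rule 30): 0110001000000
Gen 7 (rule 154): 1101010100000
Gen 8 (rule 54): 0011111110000
Gen 9 (rule 30): 0110000001000
Gen 10 (rule 154): 1101000010100
Gen 11 (rule 54): 0011100111110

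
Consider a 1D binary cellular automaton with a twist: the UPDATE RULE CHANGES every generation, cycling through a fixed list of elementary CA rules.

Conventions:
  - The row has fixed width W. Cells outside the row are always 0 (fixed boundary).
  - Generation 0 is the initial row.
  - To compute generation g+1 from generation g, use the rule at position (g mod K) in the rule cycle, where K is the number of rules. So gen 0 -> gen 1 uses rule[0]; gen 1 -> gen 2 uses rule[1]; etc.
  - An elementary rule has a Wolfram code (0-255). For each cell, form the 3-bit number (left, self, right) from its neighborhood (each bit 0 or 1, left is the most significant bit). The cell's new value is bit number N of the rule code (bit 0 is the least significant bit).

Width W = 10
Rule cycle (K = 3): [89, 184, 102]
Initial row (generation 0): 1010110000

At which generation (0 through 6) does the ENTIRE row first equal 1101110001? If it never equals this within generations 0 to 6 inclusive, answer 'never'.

Answer: never

Derivation:
Gen 0: 1010110000
Gen 1 (rule 89): 0000111111
Gen 2 (rule 184): 0000111110
Gen 3 (rule 102): 0001000010
Gen 4 (rule 89): 1100111001
Gen 5 (rule 184): 1010110100
Gen 6 (rule 102): 1111011100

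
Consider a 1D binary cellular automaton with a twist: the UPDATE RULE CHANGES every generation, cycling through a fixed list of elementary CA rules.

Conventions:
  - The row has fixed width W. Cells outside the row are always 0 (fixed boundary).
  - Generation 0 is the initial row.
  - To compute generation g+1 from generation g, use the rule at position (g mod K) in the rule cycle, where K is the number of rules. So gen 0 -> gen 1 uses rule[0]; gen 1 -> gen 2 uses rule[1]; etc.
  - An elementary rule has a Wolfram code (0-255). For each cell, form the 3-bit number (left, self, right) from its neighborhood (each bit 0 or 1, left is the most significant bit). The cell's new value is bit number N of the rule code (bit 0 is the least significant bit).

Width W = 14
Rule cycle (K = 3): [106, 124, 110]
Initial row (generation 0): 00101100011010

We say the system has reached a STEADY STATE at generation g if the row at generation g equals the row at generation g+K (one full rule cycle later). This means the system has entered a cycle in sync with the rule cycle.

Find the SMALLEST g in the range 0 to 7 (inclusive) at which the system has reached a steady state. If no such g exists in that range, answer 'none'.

Answer: none

Derivation:
Gen 0: 00101100011010
Gen 1 (rule 106): 01011100111100
Gen 2 (rule 124): 01110110100110
Gen 3 (rule 110): 11011111101110
Gen 4 (rule 106): 11110000111010
Gen 5 (rule 124): 10011000101111
Gen 6 (rule 110): 10111001111001
Gen 7 (rule 106): 01101011001010
Gen 8 (rule 124): 01111111101111
Gen 9 (rule 110): 11000000111001
Gen 10 (rule 106): 11000001101010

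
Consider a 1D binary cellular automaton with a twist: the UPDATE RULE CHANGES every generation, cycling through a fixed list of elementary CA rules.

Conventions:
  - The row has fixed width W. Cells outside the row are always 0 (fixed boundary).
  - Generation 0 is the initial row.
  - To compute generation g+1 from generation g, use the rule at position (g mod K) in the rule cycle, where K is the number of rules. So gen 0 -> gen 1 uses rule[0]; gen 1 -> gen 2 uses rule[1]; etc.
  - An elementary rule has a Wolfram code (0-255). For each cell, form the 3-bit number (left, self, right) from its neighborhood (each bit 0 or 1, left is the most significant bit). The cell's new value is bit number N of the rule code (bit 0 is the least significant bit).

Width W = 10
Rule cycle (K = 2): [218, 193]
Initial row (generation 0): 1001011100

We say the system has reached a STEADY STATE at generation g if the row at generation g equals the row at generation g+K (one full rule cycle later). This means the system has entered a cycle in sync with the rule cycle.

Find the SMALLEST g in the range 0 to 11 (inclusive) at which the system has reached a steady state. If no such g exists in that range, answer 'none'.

Gen 0: 1001011100
Gen 1 (rule 218): 0110011110
Gen 2 (rule 193): 0010001110
Gen 3 (rule 218): 0101011111
Gen 4 (rule 193): 0000001111
Gen 5 (rule 218): 0000011111
Gen 6 (rule 193): 1111001111
Gen 7 (rule 218): 1111111111
Gen 8 (rule 193): 0111111111
Gen 9 (rule 218): 1111111111
Gen 10 (rule 193): 0111111111
Gen 11 (rule 218): 1111111111
Gen 12 (rule 193): 0111111111
Gen 13 (rule 218): 1111111111

Answer: 7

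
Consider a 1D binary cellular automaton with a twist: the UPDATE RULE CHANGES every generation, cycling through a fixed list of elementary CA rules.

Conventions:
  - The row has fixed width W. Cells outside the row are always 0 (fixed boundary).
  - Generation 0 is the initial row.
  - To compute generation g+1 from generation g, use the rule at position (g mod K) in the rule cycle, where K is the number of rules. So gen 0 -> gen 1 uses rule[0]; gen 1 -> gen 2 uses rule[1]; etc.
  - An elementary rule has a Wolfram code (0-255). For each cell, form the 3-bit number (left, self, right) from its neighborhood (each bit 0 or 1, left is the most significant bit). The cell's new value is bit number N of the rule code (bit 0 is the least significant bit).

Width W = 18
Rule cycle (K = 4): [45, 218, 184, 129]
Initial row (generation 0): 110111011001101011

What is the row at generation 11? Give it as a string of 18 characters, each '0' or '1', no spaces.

Gen 0: 110111011001101011
Gen 1 (rule 45): 101100110001011110
Gen 2 (rule 218): 001111111010011111
Gen 3 (rule 184): 001111110101011110
Gen 4 (rule 129): 100111100000001100
Gen 5 (rule 45): 100100001111101001
Gen 6 (rule 218): 011010011111100110
Gen 7 (rule 184): 010101011111010101
Gen 8 (rule 129): 000000001110000000
Gen 9 (rule 45): 111111101000111111
Gen 10 (rule 218): 111111100101111111
Gen 11 (rule 184): 111111010011111110

Answer: 111111010011111110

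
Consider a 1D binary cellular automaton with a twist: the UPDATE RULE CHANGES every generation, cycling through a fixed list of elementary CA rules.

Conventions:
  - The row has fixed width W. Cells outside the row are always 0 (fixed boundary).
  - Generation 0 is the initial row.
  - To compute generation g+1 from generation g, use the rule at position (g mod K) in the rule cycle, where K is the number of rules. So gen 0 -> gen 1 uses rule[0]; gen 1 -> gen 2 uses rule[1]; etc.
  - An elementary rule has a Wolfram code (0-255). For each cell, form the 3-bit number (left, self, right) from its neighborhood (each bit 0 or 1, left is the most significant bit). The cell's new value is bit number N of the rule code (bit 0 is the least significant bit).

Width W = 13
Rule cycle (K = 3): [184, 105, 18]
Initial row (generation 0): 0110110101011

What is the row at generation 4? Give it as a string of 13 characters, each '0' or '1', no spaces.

Gen 0: 0110110101011
Gen 1 (rule 184): 0101101010110
Gen 2 (rule 105): 0011110101110
Gen 3 (rule 18): 0100000000001
Gen 4 (rule 184): 0010000000000

Answer: 0010000000000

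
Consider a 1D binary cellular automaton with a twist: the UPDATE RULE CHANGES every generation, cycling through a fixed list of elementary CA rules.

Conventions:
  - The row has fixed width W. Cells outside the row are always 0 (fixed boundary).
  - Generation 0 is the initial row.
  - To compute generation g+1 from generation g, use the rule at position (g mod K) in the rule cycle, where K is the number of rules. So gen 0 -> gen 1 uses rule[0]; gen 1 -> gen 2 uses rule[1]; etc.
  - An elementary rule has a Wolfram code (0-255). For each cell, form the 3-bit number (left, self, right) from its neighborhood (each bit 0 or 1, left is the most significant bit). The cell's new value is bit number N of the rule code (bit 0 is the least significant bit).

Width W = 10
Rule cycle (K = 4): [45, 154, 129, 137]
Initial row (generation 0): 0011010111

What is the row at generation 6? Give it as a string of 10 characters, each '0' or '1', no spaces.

Answer: 0111100010

Derivation:
Gen 0: 0011010111
Gen 1 (rule 45): 1010111100
Gen 2 (rule 154): 0000111010
Gen 3 (rule 129): 1110010000
Gen 4 (rule 137): 1100000111
Gen 5 (rule 45): 1001110100
Gen 6 (rule 154): 0111100010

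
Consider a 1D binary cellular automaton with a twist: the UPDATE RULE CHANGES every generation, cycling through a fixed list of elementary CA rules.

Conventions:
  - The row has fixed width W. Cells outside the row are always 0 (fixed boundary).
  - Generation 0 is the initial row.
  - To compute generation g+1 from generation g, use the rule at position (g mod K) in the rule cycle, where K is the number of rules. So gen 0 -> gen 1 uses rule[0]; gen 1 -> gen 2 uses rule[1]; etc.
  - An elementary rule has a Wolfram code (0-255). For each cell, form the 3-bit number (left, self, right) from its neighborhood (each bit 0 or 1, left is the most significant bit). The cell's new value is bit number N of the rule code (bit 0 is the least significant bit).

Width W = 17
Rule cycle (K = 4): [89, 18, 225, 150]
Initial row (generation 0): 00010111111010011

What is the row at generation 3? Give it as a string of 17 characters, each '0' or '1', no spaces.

Gen 0: 00010111111010011
Gen 1 (rule 89): 11000100001001011
Gen 2 (rule 18): 00101010010110000
Gen 3 (rule 225): 10010100001010111

Answer: 10010100001010111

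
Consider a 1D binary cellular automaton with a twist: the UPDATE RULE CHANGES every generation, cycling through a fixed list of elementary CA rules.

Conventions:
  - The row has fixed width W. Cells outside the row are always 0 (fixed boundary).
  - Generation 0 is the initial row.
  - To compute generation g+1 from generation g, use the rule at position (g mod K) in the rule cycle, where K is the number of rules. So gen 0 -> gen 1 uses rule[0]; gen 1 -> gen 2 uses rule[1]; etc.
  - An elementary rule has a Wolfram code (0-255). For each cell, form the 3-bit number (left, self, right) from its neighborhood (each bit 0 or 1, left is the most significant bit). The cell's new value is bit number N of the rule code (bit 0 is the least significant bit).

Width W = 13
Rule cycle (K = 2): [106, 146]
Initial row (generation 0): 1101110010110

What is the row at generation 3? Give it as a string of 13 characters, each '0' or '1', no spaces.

Answer: 1110000001010

Derivation:
Gen 0: 1101110010110
Gen 1 (rule 106): 1111010101110
Gen 2 (rule 146): 0110000000101
Gen 3 (rule 106): 1110000001010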